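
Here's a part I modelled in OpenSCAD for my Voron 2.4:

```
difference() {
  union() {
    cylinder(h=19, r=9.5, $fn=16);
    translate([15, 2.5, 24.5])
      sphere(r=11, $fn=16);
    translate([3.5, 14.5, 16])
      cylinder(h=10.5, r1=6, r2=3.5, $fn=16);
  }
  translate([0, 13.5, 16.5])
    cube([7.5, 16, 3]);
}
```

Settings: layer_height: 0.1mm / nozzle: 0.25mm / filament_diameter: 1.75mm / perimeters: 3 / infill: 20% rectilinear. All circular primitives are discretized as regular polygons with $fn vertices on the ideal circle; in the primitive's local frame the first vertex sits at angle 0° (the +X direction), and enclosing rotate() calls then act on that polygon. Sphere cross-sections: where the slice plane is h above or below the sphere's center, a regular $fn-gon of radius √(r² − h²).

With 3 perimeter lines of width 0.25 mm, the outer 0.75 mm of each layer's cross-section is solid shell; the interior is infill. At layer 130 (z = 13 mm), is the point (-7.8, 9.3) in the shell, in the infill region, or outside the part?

At z = 13 mm: the cylinder: section is a regular 16-gon, circumradius r=9.5; the sphere at (15, 2.5) is absent (|z−center|=11.500 > r=11); the cone at (3.5, 14.5) is absent (z outside [16, 26.5]); Taking the union: only the r=9.5 cylinder is present, so the union is just that shape — 1 connected region; the cube at (0, 13.5) does not reach this height (z outside [16.5, 19.5]); Taking the first minus the rest: none of the subtracted shapes is present at this height, so the result so far is unchanged — 1 connected region. Overall, the cross-section is a single solid region. The nearest boundary edge runs (-3.64, 8.78)→(-6.72, 6.72); distance from the point to it = 2.75 mm. The point is not inside any of the regions above, so it lies outside the cross-section (2.75 mm from the nearest boundary).

outside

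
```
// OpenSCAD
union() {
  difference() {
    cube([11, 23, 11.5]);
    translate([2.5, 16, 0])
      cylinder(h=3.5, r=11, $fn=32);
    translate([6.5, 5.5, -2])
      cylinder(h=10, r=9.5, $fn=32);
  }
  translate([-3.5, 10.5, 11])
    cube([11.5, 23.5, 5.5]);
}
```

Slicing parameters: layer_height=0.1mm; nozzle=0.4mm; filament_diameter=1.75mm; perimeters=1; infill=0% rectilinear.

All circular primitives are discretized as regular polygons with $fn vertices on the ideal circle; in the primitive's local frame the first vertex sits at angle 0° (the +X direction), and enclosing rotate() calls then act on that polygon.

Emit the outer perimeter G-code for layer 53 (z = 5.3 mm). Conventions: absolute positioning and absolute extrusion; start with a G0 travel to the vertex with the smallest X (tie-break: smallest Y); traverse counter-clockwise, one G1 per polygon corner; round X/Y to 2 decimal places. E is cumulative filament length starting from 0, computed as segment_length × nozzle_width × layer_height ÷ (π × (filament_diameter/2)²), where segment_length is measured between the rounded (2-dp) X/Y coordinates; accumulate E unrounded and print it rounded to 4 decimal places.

G0 X0.00 Y12.40 Z5.30
G1 X1.22 Y13.40 E0.0262
G1 X2.86 Y14.28 E0.0572
G1 X4.65 Y14.82 E0.0883
G1 X6.50 Y15.00 E0.1192
G1 X8.35 Y14.82 E0.1501
G1 X10.14 Y14.28 E0.1812
G1 X11.00 Y13.81 E0.1975
G1 X11.00 Y23.00 E0.3503
G1 X0.00 Y23.00 E0.5333
G1 X0.00 Y12.40 E0.7095

At z = 5.3 mm: the cube is present — its section is the full 11×23 rectangle; the cylinder at (2.5, 16) is absent (z outside [0, 3.5]); the r=9.5 cylinder at (6.5, 5.5) contributes a regular 32-gon of circumradius 9.5; Taking the first minus the rest: starting from the 11×23 cube, the r=9.5 cylinder at (6.5, 5.5) partially overlaps it — only the 157.74 mm² overlap (of its 281.71 mm²) is removed, clipping the outline — 1 connected region; the cube at (-3.5, 10.5) does not reach this height (z outside [11, 16.5]); Taking the union: only that combined region is present, so the union is just that shape — 1 connected region. The outline is a single polygon with 10 vertices. Extrusion per mm of travel: 0.4 × 0.1 / (π × 0.875²) = 0.016630. Accumulating E over each segment gives final E = 0.7095.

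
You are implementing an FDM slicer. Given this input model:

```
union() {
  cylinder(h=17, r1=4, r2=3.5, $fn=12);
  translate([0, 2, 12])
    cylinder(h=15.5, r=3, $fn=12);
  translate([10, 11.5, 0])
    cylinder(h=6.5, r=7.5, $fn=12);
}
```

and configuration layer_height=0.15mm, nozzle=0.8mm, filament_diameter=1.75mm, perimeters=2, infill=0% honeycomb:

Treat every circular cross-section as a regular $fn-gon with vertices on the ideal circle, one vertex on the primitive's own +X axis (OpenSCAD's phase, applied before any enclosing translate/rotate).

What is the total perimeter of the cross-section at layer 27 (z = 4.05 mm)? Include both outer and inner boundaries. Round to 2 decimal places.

At z = 4.05 mm: the cone contributes a regular 12-gon of circumradius 3.881 (interpolated between r1=4 and r2=3.5 at t=0.238) (perimeter = 2·12·3.881·sin(180°/12) = 24.11 mm); the cylinder at (0, 2) does not reach this height (z outside [12, 27.5]); the cylinder at (10, 11.5): section is a regular 12-gon, circumradius r=7.5 (perimeter = 2·12·7.500·sin(180°/12) = 46.59 mm); Merging all regions: the 2 present regions are separate (no shared area or edge), so areas and boundary lengths simply add and each stays a separate island — boundary = 70.69 mm. Overall, the cross-section has 2 separate islands. Total boundary length (outer) = 70.69 mm.

70.69 mm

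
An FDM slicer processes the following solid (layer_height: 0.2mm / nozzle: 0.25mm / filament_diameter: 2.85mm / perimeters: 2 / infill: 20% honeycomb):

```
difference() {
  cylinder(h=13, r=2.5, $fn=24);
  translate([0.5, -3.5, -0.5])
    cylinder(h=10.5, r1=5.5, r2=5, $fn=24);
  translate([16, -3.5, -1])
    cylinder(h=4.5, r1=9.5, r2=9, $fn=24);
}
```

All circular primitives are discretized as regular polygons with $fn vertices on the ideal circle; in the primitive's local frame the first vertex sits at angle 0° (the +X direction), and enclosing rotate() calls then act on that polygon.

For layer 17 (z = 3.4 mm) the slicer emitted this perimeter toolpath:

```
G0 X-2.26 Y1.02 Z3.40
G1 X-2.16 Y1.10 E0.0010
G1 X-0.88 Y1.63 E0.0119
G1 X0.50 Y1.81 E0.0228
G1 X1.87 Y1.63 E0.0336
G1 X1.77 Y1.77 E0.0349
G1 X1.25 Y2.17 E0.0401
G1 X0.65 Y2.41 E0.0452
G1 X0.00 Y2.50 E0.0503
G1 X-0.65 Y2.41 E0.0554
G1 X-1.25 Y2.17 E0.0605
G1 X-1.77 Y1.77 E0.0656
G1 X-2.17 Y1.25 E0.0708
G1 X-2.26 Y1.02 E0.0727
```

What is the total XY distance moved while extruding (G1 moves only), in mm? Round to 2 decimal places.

9.28 mm

Sum the Euclidean lengths of each G1 segment: total = 9.28 mm.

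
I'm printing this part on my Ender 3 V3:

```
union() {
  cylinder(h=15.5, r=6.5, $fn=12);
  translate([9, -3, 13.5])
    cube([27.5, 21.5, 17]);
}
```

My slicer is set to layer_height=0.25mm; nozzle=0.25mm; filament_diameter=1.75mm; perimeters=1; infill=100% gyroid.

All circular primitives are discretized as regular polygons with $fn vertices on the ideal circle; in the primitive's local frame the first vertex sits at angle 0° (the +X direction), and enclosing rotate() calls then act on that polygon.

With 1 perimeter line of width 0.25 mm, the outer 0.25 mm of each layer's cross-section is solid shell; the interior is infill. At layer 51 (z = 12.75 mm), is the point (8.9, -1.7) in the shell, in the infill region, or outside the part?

At z = 12.75 mm: the r=6.5 cylinder gives a regular 12-gon of circumradius 6.5 (constant along its height); the cube at (9, -3) does not reach this height (z outside [13.5, 30.5]); Combining (union): only the r=6.5 cylinder is present, so the union is just that shape — 1 connected region. Overall, the cross-section is a single solid region. The nearest boundary edge runs (5.63, -3.25)→(6.50, 0.00); distance from the point to it = 2.76 mm. The point is not inside any of the regions above, so it lies outside the cross-section (2.76 mm from the nearest boundary).

outside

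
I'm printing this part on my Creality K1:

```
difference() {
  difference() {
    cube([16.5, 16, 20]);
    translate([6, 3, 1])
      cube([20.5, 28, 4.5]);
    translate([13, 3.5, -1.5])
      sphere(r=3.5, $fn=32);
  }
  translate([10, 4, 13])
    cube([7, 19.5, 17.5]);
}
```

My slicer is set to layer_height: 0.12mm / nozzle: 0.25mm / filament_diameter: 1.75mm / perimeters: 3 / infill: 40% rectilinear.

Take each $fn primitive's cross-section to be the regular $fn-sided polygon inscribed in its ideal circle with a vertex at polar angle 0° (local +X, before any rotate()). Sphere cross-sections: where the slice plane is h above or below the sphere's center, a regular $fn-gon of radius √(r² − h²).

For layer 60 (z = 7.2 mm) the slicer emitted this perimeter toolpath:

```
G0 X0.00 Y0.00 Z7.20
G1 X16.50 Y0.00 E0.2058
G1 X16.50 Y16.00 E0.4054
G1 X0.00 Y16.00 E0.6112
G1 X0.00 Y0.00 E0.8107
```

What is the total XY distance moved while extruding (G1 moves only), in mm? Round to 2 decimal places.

Sum the Euclidean lengths of each G1 segment: total = 65.00 mm.

65.00 mm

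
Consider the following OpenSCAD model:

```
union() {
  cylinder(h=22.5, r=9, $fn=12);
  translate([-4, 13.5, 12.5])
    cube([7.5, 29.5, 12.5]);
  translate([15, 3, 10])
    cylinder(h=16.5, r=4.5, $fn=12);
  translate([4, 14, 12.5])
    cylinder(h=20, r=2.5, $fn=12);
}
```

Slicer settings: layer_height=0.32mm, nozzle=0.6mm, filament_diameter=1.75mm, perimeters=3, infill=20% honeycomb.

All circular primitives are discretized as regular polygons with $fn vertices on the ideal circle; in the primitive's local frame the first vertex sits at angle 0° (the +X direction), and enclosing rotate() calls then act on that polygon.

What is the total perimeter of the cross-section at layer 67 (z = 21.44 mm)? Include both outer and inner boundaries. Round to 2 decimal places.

At z = 21.44 mm: the r=9 cylinder contributes a regular 12-gon of circumradius 9 (perimeter = 2·12·9.000·sin(180°/12) = 55.90 mm); the 7.5×29.5 cube at (-4, 13.5) contributes its full rectangle (perimeter 74.00 mm); the r=4.5 cylinder at (15, 3) contributes a regular 12-gon of circumradius 4.5 (perimeter = 2·12·4.500·sin(180°/12) = 27.95 mm); the cylinder at (4, 14): section is a regular 12-gon, circumradius r=2.5 (perimeter = 2·12·2.500·sin(180°/12) = 15.53 mm); Combining (union): the regions partially overlap (shared area 4.44 mm²), so the edge portions inside another operand are dropped and the merged outline is re-measured after clipping — boundary = 164.77 mm. Overall, the cross-section has 3 separate islands. Total boundary length (outer) = 164.77 mm.

164.77 mm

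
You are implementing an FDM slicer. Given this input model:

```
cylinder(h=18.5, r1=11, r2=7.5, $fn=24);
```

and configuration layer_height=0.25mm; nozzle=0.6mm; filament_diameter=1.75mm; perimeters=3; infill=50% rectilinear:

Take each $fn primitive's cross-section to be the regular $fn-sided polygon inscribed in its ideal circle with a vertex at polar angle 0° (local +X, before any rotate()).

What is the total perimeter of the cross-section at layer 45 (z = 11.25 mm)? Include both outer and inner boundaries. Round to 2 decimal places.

At z = 11.25 mm: the cone contributes a regular 24-gon of circumradius 8.872 (interpolated between r1=11 and r2=7.5 at t=0.608) (perimeter = 2·24·8.872·sin(180°/24) = 55.58 mm). Overall, the cross-section is a single solid region. Total boundary length (outer) = 55.58 mm.

55.58 mm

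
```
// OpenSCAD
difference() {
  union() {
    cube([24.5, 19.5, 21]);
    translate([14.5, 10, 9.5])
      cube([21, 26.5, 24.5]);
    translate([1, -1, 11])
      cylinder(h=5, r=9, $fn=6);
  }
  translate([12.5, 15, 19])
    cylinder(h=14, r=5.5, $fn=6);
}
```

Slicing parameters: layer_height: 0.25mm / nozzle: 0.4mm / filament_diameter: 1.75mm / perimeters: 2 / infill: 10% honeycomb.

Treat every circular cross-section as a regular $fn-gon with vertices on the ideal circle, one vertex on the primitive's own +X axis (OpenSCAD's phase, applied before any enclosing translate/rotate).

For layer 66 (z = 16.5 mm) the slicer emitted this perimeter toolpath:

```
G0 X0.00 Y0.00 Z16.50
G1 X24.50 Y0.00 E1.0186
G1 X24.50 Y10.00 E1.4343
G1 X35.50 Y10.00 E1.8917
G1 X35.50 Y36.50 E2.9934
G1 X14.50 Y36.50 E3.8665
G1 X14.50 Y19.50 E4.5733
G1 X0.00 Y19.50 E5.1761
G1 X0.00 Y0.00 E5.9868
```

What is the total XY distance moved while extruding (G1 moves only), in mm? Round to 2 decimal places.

Sum the Euclidean lengths of each G1 segment: total = 144.00 mm.

144.00 mm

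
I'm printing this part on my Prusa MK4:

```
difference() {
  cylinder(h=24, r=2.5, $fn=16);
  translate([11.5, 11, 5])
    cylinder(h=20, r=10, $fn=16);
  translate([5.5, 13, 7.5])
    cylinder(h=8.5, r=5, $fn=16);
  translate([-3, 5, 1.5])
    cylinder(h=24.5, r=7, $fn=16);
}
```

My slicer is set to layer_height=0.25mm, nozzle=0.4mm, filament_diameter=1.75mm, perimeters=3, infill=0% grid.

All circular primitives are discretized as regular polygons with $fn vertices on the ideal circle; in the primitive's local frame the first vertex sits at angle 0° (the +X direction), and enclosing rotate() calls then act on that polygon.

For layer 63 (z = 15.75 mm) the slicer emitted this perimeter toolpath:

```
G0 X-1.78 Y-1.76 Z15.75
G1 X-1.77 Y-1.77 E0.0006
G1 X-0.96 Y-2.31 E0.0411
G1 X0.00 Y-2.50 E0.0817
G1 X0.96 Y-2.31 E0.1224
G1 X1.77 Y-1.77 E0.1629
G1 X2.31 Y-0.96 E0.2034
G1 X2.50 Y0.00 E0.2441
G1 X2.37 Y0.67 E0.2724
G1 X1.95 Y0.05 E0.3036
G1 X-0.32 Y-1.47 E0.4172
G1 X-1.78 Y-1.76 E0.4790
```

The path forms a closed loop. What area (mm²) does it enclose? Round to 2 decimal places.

Apply the shoelace formula to the sequence of (X, Y) vertices; enclosed area = 4.99 mm².

4.99 mm²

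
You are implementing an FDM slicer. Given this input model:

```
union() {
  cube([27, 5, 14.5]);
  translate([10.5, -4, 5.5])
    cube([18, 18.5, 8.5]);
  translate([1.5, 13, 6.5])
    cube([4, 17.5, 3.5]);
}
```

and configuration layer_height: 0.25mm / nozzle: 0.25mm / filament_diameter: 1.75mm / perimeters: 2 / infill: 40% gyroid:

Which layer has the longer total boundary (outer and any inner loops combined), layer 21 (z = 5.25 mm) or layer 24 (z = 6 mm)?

Layer 21 (z = 5.25): the cube (footprint 27×5) is included at this height (perimeter 64.00 mm); the cube at (10.5, -4) is absent (z outside [5.5, 14]); the cube at (1.5, 13) is absent (z outside [6.5, 10]); Taking the union: only the 27×5 cube is present, so the union is just that shape — boundary = 64.00 mm. So its perimeter = 64.00 mm. Layer 24 (z = 6): the cube is present — its section is the full 27×5 rectangle (perimeter 64.00 mm); the cube at (10.5, -4) is present — its section is the full 18×18.5 rectangle (perimeter 73.00 mm); the cube at (1.5, 13) is not intersected at this z (z outside [6.5, 10]); Combining (union): the regions partially overlap (shared area 82.50 mm²), so the edge portions inside another operand are dropped and the merged outline is re-measured after clipping — boundary = 94.00 mm. So its perimeter = 94.00 mm. Layer 24 is larger (94.00 vs 64.00 mm).

layer 24 (z = 6 mm)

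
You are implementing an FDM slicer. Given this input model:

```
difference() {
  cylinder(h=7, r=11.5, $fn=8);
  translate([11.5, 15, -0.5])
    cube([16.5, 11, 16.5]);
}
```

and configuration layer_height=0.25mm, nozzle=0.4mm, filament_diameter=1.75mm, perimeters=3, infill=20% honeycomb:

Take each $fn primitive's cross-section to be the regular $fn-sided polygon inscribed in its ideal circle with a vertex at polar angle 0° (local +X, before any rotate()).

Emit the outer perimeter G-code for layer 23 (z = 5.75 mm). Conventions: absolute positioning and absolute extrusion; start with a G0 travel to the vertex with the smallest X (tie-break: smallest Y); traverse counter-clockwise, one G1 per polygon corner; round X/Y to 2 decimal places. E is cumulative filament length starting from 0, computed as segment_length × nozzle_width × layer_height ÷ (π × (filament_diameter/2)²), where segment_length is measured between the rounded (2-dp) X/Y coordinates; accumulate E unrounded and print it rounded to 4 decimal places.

At z = 5.75 mm: the cylinder: section is a regular 8-gon, circumradius r=11.5; the cube at (11.5, 15) is present — its section is the full 16.5×11 rectangle; After the difference (first − rest): starting from the r=11.5 cylinder, the 16.5×11 cube at (11.5, 15) misses the remaining region (no effect) — 1 connected region. The outline is a single polygon with 8 vertices. Extrusion per mm of travel: 0.4 × 0.25 / (π × 0.875²) = 0.041575. Accumulating E over each segment gives final E = 2.9272.

G0 X-11.50 Y0.00 Z5.75
G1 X-8.13 Y-8.13 E0.3659
G1 X0.00 Y-11.50 E0.7318
G1 X8.13 Y-8.13 E1.0977
G1 X11.50 Y0.00 E1.4636
G1 X8.13 Y8.13 E1.8295
G1 X0.00 Y11.50 E2.1954
G1 X-8.13 Y8.13 E2.5613
G1 X-11.50 Y0.00 E2.9272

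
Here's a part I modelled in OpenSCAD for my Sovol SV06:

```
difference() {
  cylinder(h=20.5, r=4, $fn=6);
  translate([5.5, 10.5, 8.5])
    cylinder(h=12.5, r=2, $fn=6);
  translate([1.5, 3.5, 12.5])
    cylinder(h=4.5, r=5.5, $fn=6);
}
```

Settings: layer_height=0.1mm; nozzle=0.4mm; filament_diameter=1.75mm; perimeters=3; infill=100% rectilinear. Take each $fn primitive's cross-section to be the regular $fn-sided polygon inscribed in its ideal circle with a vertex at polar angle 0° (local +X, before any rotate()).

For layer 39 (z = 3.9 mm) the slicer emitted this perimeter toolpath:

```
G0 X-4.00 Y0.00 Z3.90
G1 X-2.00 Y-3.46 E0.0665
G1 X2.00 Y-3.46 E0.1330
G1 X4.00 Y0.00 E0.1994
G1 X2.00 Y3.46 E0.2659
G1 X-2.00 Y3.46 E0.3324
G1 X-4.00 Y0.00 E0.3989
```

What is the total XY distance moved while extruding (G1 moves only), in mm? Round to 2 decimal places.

Sum the Euclidean lengths of each G1 segment: total = 23.99 mm.

23.99 mm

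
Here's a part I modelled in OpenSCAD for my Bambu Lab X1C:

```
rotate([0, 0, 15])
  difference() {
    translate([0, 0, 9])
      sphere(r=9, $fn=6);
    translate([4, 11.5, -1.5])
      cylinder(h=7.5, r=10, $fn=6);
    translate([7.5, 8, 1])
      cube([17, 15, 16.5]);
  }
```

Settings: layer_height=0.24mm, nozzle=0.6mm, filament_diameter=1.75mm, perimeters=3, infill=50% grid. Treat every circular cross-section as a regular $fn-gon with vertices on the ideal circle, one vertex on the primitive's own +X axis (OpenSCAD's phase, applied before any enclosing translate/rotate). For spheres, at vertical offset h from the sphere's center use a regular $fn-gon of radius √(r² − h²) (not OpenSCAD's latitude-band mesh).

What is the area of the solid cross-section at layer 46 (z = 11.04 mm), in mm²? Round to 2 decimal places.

At z = 11.04 mm: the sphere: section is a regular 6-gon, circumradius = √(r²−h²) = √(9²−2.04²) = 8.766 (area = (6/2)·8.766²·sin(360°/6) = 199.63 mm²); the cylinder at (4, 11.5) does not reach this height (z outside [-1.5, 6]); the cube at (7.5, 8) (footprint 17×15) is included at this height (area 255.00 mm²); Subtracting the remaining from the first: starting from the r=9 sphere (199.63 mm²), the 17×15 cube at (7.5, 8) misses the remaining region (no effect) — area = 199.63 mm²; (rotated 15° about Z; rotation is an isometry so areas/perimeters/island counts are preserved). Overall, the cross-section is a single solid region. Net area = 199.63 mm².

199.63 mm²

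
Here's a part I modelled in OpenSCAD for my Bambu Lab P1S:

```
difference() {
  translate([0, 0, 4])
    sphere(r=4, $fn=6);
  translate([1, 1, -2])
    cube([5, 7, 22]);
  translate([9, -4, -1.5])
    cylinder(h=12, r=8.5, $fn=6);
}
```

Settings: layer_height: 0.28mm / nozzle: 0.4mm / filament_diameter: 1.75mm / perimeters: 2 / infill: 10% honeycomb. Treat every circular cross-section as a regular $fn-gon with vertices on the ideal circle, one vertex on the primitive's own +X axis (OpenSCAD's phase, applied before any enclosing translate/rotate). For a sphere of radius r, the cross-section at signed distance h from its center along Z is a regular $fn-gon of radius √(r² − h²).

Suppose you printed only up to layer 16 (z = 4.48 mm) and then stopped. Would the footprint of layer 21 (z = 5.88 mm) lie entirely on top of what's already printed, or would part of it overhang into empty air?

entirely on top

Compare the two slices. At z = 4.48: the r=4 sphere slices to a regular 6-gon of circumradius 3.971 (√(r²−h²) with h=0.48 from center) (area = (6/2)·3.971²·sin(360°/6) = 40.97 mm²); the cube at (1, 1) is present — its section is the full 5×7 rectangle (area 35.00 mm²); the r=8.5 cylinder at (9, -4) gives a regular 6-gon of circumradius 8.5 (constant along its height) (area = (6/2)·8.500²·sin(360°/6) = 187.71 mm²); Subtracting the remaining from the first: starting from the r=4 sphere (40.97 mm²), the 5×7 cube at (1, 1) partially overlaps it — only the 4.12 mm² overlap (of its 35.00 mm²) is removed, clipping the outline; the r=8.5 cylinder at (9, -4) partially overlaps it — only the 4.58 mm² overlap (of its 187.71 mm²) is removed, clipping the outline — area = 32.27 mm². At z = 5.88: the r=4 sphere slices to a regular 6-gon of circumradius 3.531 (√(r²−h²) with h=1.88 from center) (area = (6/2)·3.531²·sin(360°/6) = 32.39 mm²); the 5×7 cube at (1, 1) contributes its full rectangle (area 35.00 mm²); the r=8.5 cylinder at (9, -4) contributes a regular 6-gon of circumradius 8.5 (area = (6/2)·8.500²·sin(360°/6) = 187.71 mm²); Subtracting the remaining from the first: starting from the r=4 sphere (32.39 mm²), the 5×7 cube at (1, 1) partially overlaps it — only the 2.80 mm² overlap (of its 35.00 mm²) is removed, clipping the outline; the r=8.5 cylinder at (9, -4) partially overlaps it — only the 2.43 mm² overlap (of its 187.71 mm²) is removed, clipping the outline — area = 27.16 mm². Checking containment: the cross-section at z = 5.88 is a subset of the cross-section at z = 4.48.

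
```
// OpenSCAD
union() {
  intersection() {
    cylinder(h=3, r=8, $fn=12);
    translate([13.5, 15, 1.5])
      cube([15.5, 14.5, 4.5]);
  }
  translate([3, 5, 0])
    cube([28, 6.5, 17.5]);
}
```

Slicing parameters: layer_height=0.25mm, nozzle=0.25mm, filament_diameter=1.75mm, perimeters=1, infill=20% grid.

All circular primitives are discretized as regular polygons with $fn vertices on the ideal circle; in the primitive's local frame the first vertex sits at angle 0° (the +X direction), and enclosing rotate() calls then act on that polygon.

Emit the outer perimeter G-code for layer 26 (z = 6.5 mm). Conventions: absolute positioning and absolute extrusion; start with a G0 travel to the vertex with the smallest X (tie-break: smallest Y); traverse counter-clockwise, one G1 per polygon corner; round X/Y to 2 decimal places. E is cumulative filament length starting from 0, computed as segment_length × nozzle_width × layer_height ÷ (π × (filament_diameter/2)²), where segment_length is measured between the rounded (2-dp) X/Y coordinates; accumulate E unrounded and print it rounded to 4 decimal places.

At z = 6.5 mm: the cylinder is not intersected at this z (z outside [0, 3]); the cube at (13.5, 15) does not reach this height (z outside [1.5, 6]); Keeping only the common overlap: at least one operand is absent at this height, so nothing remains; the cube at (3, 5) is present — its section is the full 28×6.5 rectangle; Merging all regions: only the 28×6.5 cube at (3, 5) is present, so the union is just that shape — 1 connected region. The outline is a single polygon with 4 vertices. Extrusion per mm of travel: 0.25 × 0.25 / (π × 0.875²) = 0.025984. Accumulating E over each segment gives final E = 1.7929.

G0 X3.00 Y5.00 Z6.50
G1 X31.00 Y5.00 E0.7276
G1 X31.00 Y11.50 E0.8965
G1 X3.00 Y11.50 E1.6240
G1 X3.00 Y5.00 E1.7929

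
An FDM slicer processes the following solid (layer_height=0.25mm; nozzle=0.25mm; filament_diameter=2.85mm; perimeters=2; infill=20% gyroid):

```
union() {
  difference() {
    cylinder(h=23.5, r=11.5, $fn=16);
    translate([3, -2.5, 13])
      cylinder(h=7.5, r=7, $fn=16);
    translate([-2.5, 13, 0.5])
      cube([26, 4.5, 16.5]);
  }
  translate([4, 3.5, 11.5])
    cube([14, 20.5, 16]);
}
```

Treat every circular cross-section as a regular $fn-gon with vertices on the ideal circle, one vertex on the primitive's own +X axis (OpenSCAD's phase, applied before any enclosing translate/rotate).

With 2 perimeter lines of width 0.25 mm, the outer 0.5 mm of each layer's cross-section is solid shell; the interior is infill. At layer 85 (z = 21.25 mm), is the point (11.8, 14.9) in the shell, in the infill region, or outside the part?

At z = 21.25 mm: the r=11.5 cylinder gives a regular 16-gon of circumradius 11.5 (constant along its height); the cylinder at (3, -2.5) does not reach this height (z outside [13, 20.5]); the cube at (-2.5, 13) is not intersected at this z (z outside [0.5, 17]); Taking the first minus the rest: none of the subtracted shapes is present at this height, so the r=11.5 cylinder is unchanged — 1 connected region; the cube at (4, 3.5) is present — its section is the full 14×20.5 rectangle; Combining (union): the regions partially overlap (shared area 31.78 mm²), so overlapping operands fuse into one piece — 1 connected region. Overall, the cross-section is a single solid region. The nearest boundary edge runs (18.00, 24.00)→(18.00, 3.50); distance from the point to it = 6.20 mm. The point is inside the cross-section and 6.20 mm from the nearest boundary — more than the 0.5 mm shell width (2 × 0.25), so it's in the infill interior.

infill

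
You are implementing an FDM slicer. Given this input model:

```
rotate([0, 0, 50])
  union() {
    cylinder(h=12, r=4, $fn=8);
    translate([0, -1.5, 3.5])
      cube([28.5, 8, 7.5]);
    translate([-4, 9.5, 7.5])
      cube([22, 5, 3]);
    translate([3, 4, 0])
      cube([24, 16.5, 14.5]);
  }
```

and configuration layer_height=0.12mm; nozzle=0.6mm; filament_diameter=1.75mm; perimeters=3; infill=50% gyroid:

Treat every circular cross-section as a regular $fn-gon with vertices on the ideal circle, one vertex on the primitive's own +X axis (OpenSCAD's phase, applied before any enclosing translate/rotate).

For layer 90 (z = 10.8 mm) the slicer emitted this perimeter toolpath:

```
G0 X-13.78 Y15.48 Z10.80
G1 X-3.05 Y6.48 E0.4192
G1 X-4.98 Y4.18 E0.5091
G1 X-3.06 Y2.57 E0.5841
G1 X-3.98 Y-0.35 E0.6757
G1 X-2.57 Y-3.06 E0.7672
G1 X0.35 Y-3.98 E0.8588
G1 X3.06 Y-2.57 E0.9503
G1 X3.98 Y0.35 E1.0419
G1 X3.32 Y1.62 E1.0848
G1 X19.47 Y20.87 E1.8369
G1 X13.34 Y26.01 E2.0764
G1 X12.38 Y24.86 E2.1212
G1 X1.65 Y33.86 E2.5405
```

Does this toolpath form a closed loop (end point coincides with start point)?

Start point (G0): (-13.78, 15.48). End point (last G1): the path does not return to the start — open.

no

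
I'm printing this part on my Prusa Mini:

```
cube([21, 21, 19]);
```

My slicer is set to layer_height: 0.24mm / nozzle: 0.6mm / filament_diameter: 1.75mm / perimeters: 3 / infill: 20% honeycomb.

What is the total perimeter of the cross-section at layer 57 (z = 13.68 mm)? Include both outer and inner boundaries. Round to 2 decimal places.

At z = 13.68 mm: the cube (footprint 21×21) is included at this height (perimeter 84.00 mm). Overall, the cross-section is a single solid region. Total boundary length (outer) = 84.00 mm.

84.00 mm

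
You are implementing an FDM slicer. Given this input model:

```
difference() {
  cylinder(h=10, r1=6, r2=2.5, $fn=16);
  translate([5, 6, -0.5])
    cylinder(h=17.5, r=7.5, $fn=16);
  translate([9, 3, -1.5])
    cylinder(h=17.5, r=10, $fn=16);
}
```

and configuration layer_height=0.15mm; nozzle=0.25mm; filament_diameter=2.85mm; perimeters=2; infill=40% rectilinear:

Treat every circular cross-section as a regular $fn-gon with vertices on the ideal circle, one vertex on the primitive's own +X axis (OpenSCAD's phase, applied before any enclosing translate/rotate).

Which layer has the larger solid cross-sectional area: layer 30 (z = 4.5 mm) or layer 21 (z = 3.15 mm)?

layer 21 (z = 3.15 mm)

Layer 30 (z = 4.5): the cone (r1=6→r2=2.5) has section circumradius 4.425 here — a regular 16-gon (area = (16/2)·4.425²·sin(360°/16) = 59.95 mm²); the cylinder at (5, 6): section is a regular 16-gon, circumradius r=7.5 (area = (16/2)·7.500²·sin(360°/16) = 172.21 mm²); the r=10 cylinder at (9, 3) gives a regular 16-gon of circumradius 10 (constant along its height) (area = (16/2)·10.000²·sin(360°/16) = 306.15 mm²); Taking the first minus the rest: starting from the cone (59.95 mm²), the r=7.5 cylinder at (5, 6) partially overlaps it — only the 22.84 mm² overlap (of its 172.21 mm²) is removed, clipping the outline; the r=10 cylinder at (9, 3) partially overlaps it — only the 9.63 mm² overlap (of its 306.15 mm²) is removed, clipping the outline — area = 27.48 mm². So its area = 27.48 mm². Layer 21 (z = 3.15): the cone contributes a regular 16-gon of circumradius 4.897 (interpolated between r1=6 and r2=2.5 at t=0.315) (area = (16/2)·4.897²·sin(360°/16) = 73.43 mm²); the r=7.5 cylinder at (5, 6) contributes a regular 16-gon of circumradius 7.5 (area = (16/2)·7.500²·sin(360°/16) = 172.21 mm²); the r=10 cylinder at (9, 3) contributes a regular 16-gon of circumradius 10 (area = (16/2)·10.000²·sin(360°/16) = 306.15 mm²); Subtracting the remaining from the first: starting from the cone (73.43 mm²), the r=7.5 cylinder at (5, 6) partially overlaps it — only the 27.89 mm² overlap (of its 172.21 mm²) is removed, clipping the outline; the r=10 cylinder at (9, 3) partially overlaps it — only the 11.37 mm² overlap (of its 306.15 mm²) is removed, clipping the outline — area = 34.17 mm². So its area = 34.17 mm². Layer 21 is larger (34.17 vs 27.48 mm²).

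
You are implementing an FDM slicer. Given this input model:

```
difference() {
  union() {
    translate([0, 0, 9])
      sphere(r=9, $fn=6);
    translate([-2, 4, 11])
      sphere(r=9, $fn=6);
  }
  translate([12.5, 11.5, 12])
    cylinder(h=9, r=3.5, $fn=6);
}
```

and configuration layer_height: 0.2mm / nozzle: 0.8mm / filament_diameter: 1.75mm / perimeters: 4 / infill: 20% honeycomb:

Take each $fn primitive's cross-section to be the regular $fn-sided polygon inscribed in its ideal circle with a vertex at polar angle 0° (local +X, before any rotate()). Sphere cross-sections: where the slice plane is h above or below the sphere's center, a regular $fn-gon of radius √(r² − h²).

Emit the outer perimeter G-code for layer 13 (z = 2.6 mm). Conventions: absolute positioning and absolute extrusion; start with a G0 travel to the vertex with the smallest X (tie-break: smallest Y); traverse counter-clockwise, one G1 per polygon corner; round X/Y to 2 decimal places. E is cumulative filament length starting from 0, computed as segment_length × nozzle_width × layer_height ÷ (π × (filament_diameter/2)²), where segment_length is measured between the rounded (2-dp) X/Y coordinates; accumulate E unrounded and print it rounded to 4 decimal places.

G0 X-6.33 Y0.00 Z2.60
G1 X-3.16 Y-5.48 E0.4211
G1 X3.16 Y-5.48 E0.8415
G1 X6.33 Y0.00 E1.2627
G1 X3.16 Y5.48 E1.6838
G1 X0.38 Y5.48 E1.8687
G1 X-0.38 Y6.80 E1.9700
G1 X-3.62 Y6.80 E2.1856
G1 X-5.23 Y4.00 E2.4004
G1 X-4.62 Y2.95 E2.4812
G1 X-6.33 Y0.00 E2.7080

At z = 2.6 mm: the r=9 sphere contributes a regular 6-gon of circumradius √(9²−6.4²) = 6.328; the sphere at (-2, 4): section is a regular 6-gon, circumradius = √(r²−h²) = √(9²−8.4²) = 3.231; Taking the union: the regions partially overlap (shared area 19.43 mm²), so overlapping operands fuse into one piece — 1 connected region; the cylinder at (12.5, 11.5) is absent (z outside [12, 21]); Taking the first minus the rest: none of the subtracted shapes is present at this height, so that combined region is unchanged — 1 connected region. The outline is a single polygon with 10 vertices. Extrusion per mm of travel: 0.8 × 0.2 / (π × 0.875²) = 0.066520. Accumulating E over each segment gives final E = 2.7080.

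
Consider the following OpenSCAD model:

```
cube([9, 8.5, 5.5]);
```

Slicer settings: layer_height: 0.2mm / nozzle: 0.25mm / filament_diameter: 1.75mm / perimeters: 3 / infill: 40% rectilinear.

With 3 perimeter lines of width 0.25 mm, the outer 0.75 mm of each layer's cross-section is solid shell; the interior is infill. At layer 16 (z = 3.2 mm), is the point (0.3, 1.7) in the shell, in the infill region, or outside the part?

At z = 3.2 mm: the 9×8.5 cube contributes its full rectangle. Overall, the cross-section is a single solid region. The nearest boundary edge runs (0.00, 8.50)→(0.00, 0.00); distance from the point to it = 0.30 mm. The point is inside the cross-section, 0.30 mm from the nearest boundary — within the 0.75 mm shell band (3 × 0.25).

shell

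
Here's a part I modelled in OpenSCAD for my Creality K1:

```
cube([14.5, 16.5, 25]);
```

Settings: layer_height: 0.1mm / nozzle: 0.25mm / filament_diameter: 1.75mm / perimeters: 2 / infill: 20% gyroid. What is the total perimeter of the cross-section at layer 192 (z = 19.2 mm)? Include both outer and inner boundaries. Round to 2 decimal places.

At z = 19.2 mm: the 14.5×16.5 cube contributes its full rectangle (perimeter 62.00 mm). Overall, the cross-section is a single solid region. Total boundary length (outer) = 62.00 mm.

62.00 mm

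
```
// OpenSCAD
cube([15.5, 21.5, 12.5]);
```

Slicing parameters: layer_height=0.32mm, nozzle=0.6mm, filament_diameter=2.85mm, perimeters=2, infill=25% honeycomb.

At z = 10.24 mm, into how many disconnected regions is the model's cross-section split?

1

At z = 10.24 mm: the cube is present — its section is the full 15.5×21.5 rectangle. The result has 1 disconnected region.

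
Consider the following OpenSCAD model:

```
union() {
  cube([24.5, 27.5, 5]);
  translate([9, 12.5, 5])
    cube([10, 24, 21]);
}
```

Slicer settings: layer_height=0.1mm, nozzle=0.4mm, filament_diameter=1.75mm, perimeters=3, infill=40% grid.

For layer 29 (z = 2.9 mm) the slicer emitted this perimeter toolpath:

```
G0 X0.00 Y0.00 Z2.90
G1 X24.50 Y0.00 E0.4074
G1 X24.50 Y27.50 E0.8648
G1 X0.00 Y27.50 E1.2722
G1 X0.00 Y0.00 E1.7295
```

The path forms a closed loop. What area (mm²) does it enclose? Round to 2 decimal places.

673.75 mm²

Apply the shoelace formula to the sequence of (X, Y) vertices; enclosed area = 673.75 mm².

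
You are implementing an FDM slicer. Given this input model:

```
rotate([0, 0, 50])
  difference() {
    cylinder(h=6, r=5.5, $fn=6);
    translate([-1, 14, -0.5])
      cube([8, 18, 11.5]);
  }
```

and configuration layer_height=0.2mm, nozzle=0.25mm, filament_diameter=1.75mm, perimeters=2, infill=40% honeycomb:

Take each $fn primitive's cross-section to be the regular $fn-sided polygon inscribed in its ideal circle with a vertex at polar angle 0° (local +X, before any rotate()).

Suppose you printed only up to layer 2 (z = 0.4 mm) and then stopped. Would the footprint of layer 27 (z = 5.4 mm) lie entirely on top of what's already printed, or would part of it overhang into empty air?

entirely on top

Compare the two slices. At z = 0.4: the cylinder: section is a regular 6-gon, circumradius r=5.5 (area = (6/2)·5.500²·sin(360°/6) = 78.59 mm²); the 8×18 cube at (-1, 14) contributes its full rectangle (area 144.00 mm²); Taking the first minus the rest: starting from the r=5.5 cylinder (78.59 mm²), the 8×18 cube at (-1, 14) misses the remaining region (no effect) — area = 78.59 mm²; (whole slice rotated 50° about Z — lengths, areas and connectivity unchanged). At z = 5.4: the r=5.5 cylinder contributes a regular 6-gon of circumradius 5.5 (area = (6/2)·5.500²·sin(360°/6) = 78.59 mm²); the cube at (-1, 14) (footprint 8×18) is included at this height (area 144.00 mm²); Taking the first minus the rest: starting from the r=5.5 cylinder (78.59 mm²), the 8×18 cube at (-1, 14) misses the remaining region (no effect) — area = 78.59 mm²; (whole slice rotated 50° about Z — lengths, areas and connectivity unchanged). Checking containment: the cross-section at z = 5.4 is a subset of the cross-section at z = 0.4.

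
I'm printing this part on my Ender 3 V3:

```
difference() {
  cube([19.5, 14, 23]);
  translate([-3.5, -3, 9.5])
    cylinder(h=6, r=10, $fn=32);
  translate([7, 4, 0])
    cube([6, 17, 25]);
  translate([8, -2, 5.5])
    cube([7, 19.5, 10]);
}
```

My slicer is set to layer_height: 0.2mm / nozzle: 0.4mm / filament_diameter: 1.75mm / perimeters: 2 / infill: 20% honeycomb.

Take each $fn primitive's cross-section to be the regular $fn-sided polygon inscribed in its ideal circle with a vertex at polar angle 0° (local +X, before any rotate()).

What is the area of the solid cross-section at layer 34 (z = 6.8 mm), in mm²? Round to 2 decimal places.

At z = 6.8 mm: the cube is present — its section is the full 19.5×14 rectangle (area 273.00 mm²); the cylinder at (-3.5, -3) is absent (z outside [9.5, 15.5]); the 6×17 cube at (7, 4) contributes its full rectangle (area 102.00 mm²); the 7×19.5 cube at (8, -2) contributes its full rectangle (area 136.50 mm²); After the difference (first − rest): starting from the 19.5×14 cube (273.00 mm²), the 6×17 cube at (7, 4) partially overlaps it — only the 60.00 mm² overlap (of its 102.00 mm²) is removed, clipping the outline; the 7×19.5 cube at (8, -2) partially overlaps it — only the 48.00 mm² overlap (of its 136.50 mm²) is removed, clipping the outline — area = 165.00 mm². Overall, the cross-section has 2 separate islands. Net area = 165.00 mm².

165.00 mm²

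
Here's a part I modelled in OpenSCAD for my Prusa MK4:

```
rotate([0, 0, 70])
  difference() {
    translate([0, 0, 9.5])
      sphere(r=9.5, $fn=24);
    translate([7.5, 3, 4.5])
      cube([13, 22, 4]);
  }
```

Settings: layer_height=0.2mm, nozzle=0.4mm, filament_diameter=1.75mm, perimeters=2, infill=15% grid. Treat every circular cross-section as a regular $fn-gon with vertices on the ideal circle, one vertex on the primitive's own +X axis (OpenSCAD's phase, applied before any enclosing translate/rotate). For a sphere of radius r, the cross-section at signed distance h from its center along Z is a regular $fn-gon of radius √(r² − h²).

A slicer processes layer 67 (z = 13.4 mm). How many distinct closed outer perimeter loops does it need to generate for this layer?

At z = 13.4 mm: the sphere: section is a regular 24-gon, circumradius = √(r²−h²) = √(9.5²−3.9²) = 8.663; the cube at (7.5, 3) is absent (z outside [4.5, 8.5]); Taking the first minus the rest: none of the subtracted shapes is present at this height, so the r=9.5 sphere is unchanged — 1 connected region; (whole slice rotated 70° about Z — lengths, areas and connectivity unchanged). The result has 1 disconnected region.

1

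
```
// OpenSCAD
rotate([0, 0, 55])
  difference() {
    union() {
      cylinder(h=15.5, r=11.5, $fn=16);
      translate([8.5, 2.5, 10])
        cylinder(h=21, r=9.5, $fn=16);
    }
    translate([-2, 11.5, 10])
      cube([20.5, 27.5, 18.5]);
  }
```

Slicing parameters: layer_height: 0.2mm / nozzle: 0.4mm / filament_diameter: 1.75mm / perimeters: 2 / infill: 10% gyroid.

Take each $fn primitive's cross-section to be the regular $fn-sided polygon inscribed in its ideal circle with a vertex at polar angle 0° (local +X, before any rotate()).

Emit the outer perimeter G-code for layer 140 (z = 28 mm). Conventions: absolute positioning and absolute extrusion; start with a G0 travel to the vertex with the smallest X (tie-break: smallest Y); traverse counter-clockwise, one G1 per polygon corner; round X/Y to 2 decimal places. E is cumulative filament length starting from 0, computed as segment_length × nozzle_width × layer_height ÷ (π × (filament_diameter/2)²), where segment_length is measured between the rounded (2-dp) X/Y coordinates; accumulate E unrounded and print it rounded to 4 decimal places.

G0 X-6.53 Y6.75 Z28.00
G1 X-5.18 Y3.29 E0.1235
G1 X-2.62 Y0.61 E0.2468
G1 X0.77 Y-0.88 E0.3700
G1 X4.48 Y-0.96 E0.4934
G1 X7.93 Y0.38 E0.6165
G1 X10.61 Y2.95 E0.7400
G1 X12.10 Y6.34 E0.8631
G1 X12.18 Y10.05 E0.9866
G1 X10.84 Y13.50 E1.1097
G1 X8.28 Y16.18 E1.2329
G1 X4.88 Y17.67 E1.3564
G1 X1.18 Y17.75 E1.4795
G1 X-2.28 Y16.41 E1.6029
G1 X-3.10 Y15.62 E1.6408
G1 X-5.99 Y11.50 E1.8082
G1 X-6.45 Y10.45 E1.8463
G1 X-6.53 Y6.75 E1.9694

At z = 28 mm: the cylinder does not reach this height (z outside [0, 15.5]); the r=9.5 cylinder at (8.5, 2.5) contributes a regular 16-gon of circumradius 9.5; Combining (union): only the r=9.5 cylinder at (8.5, 2.5) is present, so the union is just that shape — 1 connected region; the cube at (-2, 11.5) (footprint 20.5×27.5) is included at this height; Subtracting the remaining from the first: starting from that combined region, the 20.5×27.5 cube at (-2, 11.5) partially overlaps it — only the 1.26 mm² overlap (of its 563.75 mm²) is removed, clipping the outline — 1 connected region; (rotated 55° about Z; rotation is an isometry so areas/perimeters/island counts are preserved). The outline is a single polygon with 17 vertices. Extrusion per mm of travel: 0.4 × 0.2 / (π × 0.875²) = 0.033260. Accumulating E over each segment gives final E = 1.9694.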